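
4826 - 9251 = - 4425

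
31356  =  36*871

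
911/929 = 911/929 = 0.98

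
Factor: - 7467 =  - 3^1*19^1  *131^1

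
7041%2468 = 2105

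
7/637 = 1/91 = 0.01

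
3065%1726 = 1339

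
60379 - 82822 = - 22443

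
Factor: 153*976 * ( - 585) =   -  2^4*3^4*5^1*13^1*17^1* 61^1 = - 87356880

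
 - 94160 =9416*( - 10) 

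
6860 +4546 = 11406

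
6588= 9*732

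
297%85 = 42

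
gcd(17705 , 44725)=5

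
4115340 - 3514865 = 600475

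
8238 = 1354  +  6884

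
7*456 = 3192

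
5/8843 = 5/8843= 0.00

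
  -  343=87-430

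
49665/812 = 7095/116  =  61.16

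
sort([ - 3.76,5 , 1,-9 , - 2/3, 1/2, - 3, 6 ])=[ - 9, -3.76 , - 3, - 2/3, 1/2,1,  5 , 6]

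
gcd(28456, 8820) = 4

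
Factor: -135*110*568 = -8434800 = - 2^4 * 3^3*5^2 * 11^1*71^1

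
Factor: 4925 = 5^2*197^1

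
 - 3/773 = -1 + 770/773 = -  0.00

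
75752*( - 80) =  - 6060160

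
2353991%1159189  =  35613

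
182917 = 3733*49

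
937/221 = 4 + 53/221 = 4.24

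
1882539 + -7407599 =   -  5525060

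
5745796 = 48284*119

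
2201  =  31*71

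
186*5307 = 987102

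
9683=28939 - 19256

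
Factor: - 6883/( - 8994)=2^( - 1) * 3^( - 1)*1499^( - 1 )*6883^1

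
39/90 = 13/30 = 0.43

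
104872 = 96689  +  8183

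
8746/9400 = 4373/4700 = 0.93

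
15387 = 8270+7117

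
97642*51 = 4979742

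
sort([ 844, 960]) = [844,960 ]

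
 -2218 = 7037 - 9255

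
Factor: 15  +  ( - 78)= - 63 = -3^2 * 7^1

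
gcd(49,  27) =1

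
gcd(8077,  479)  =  1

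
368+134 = 502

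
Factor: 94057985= 5^1*7^1*43^1*62497^1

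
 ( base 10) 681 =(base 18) 21F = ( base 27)P6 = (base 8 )1251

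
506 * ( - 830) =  - 419980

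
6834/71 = 96 + 18/71 = 96.25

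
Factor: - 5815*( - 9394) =54626110 = 2^1 *5^1*7^1*11^1 *61^1*1163^1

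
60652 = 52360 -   -  8292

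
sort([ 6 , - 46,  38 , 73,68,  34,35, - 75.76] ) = [-75.76,  -  46,6,34 , 35, 38,68,73] 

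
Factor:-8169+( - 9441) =- 2^1*3^1 * 5^1*587^1 = -17610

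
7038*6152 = 43297776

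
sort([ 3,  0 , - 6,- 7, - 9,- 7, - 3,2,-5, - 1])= [ -9, - 7, - 7, - 6, - 5, - 3, - 1,0, 2, 3]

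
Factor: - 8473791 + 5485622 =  - 2988169^1= - 2988169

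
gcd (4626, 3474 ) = 18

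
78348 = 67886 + 10462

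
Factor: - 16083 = -3^2*1787^1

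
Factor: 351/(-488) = - 2^(  -  3 ) * 3^3* 13^1*61^( - 1)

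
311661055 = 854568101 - 542907046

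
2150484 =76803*28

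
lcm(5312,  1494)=47808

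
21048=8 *2631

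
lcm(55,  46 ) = 2530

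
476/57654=238/28827 =0.01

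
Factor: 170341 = 170341^1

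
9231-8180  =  1051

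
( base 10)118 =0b1110110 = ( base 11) a8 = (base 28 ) 46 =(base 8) 166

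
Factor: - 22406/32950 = -17/25=   - 5^( - 2)*17^1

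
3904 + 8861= 12765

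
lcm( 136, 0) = 0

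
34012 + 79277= 113289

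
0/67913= 0 =0.00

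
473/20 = 23 + 13/20 = 23.65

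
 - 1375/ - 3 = 458 + 1/3 = 458.33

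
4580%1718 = 1144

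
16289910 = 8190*1989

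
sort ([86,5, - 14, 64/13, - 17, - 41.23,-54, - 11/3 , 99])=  [ - 54,-41.23, - 17, -14, -11/3,64/13,5 , 86, 99 ] 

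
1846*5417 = 9999782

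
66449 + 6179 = 72628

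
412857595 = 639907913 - 227050318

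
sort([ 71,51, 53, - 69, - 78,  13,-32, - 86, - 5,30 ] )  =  [  -  86, - 78,-69,- 32 ,-5, 13,30, 51, 53, 71 ]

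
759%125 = 9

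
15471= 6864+8607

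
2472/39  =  63 + 5/13=63.38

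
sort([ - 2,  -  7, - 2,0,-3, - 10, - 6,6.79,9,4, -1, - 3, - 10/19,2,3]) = [ -10,  -  7,-6, - 3 ,-3, - 2, - 2, - 1, - 10/19, 0 , 2, 3, 4, 6.79,  9] 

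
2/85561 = 2/85561 = 0.00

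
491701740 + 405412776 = 897114516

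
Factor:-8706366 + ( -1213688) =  - 9920054 = -  2^1* 4960027^1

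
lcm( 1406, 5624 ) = 5624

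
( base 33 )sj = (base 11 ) 788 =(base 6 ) 4211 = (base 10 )943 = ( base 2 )1110101111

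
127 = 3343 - 3216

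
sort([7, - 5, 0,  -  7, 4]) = [ - 7, -5, 0,4, 7] 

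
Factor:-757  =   - 757^1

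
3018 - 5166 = -2148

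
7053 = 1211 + 5842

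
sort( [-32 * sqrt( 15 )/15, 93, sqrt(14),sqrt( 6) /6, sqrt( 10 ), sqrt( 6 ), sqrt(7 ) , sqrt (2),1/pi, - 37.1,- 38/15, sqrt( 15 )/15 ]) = [ - 37.1, - 32*sqrt(15)/15, - 38/15,sqrt( 15 )/15,  1/pi,sqrt(6)/6, sqrt(2 ),sqrt(6 ), sqrt( 7 ), sqrt( 10), sqrt( 14), 93] 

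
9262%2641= 1339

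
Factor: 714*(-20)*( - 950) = 13566000  =  2^4*3^1*5^3*7^1*17^1 * 19^1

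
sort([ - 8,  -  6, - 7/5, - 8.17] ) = [ - 8.17 ,-8, - 6, - 7/5] 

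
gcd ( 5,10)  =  5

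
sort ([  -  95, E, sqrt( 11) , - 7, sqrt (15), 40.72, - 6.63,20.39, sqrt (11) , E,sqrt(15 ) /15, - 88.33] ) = [ - 95  ,  -  88.33 ,-7, - 6.63, sqrt( 15)/15, E,E, sqrt (11),sqrt( 11),sqrt(15) , 20.39, 40.72]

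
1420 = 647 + 773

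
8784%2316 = 1836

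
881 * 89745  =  79065345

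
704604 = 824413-119809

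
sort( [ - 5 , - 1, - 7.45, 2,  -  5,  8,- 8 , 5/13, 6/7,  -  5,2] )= [  -  8, -7.45,-5 , - 5, -5,  -  1,5/13,6/7,  2,2,8]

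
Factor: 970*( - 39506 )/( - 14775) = 7664164/2955= 2^2*3^( - 1)*5^( - 1 )*97^1*197^( - 1)*19753^1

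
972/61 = 972/61  =  15.93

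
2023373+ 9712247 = 11735620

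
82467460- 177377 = 82290083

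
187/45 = 4 + 7/45 = 4.16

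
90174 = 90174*1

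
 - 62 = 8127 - 8189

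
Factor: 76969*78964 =2^2*19^2*1039^1*4051^1= 6077780116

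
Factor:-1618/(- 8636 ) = 2^( - 1)*17^ (-1 ) *127^(  -  1)*809^1 = 809/4318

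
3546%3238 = 308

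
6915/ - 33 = - 2305/11 = - 209.55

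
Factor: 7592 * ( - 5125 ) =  - 2^3*5^3 * 13^1*41^1*73^1  =  - 38909000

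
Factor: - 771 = - 3^1 * 257^1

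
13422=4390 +9032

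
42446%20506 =1434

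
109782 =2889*38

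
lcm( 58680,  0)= 0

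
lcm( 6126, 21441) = 42882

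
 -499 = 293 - 792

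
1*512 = 512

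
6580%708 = 208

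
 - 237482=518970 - 756452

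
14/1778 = 1/127 = 0.01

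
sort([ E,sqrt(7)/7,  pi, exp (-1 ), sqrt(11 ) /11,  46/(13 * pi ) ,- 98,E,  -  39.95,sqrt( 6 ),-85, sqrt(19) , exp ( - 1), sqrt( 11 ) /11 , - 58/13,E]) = [ - 98,  -  85,-39.95,-58/13, sqrt(11)/11,sqrt( 11 ) /11, exp( - 1),exp(  -  1),sqrt (7 ) /7,46/ (13*pi),sqrt( 6), E,E,  E,pi,sqrt(19 ) ] 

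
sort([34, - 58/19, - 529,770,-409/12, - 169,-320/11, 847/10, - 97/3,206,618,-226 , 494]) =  [ - 529,-226, - 169, - 409/12, - 97/3 , - 320/11, - 58/19, 34,847/10 , 206,494,618,770]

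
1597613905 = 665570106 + 932043799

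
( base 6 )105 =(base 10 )41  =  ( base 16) 29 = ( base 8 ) 51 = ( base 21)1K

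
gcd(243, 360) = 9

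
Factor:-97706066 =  - 2^1 * 6673^1*7321^1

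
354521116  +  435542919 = 790064035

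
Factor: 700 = 2^2*5^2*7^1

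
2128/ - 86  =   - 25 + 11/43 = - 24.74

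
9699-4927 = 4772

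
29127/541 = 53 + 454/541 = 53.84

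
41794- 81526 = - 39732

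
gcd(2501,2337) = 41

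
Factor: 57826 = 2^1*29^1*997^1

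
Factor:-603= - 3^2*67^1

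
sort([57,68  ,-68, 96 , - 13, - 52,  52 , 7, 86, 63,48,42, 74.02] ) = [ - 68,-52, - 13, 7,  42,48, 52,  57,  63, 68,  74.02,86, 96 ] 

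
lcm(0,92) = 0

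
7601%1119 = 887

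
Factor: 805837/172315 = 5^(  -  1 )*11^( -1)*13^( - 1)*109^1*241^( - 1)*7393^1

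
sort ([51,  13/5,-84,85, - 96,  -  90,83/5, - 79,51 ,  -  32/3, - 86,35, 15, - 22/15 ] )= [  -  96 , - 90,  -  86, - 84, - 79, - 32/3, - 22/15 , 13/5,15,83/5, 35,51,51, 85]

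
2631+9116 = 11747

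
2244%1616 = 628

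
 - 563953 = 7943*( - 71)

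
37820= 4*9455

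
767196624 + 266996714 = 1034193338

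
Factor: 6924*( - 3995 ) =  - 27661380 = - 2^2* 3^1*5^1*17^1 * 47^1*577^1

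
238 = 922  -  684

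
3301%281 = 210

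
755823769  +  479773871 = 1235597640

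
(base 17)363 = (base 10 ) 972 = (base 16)3CC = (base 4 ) 33030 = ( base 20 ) 28c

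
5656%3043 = 2613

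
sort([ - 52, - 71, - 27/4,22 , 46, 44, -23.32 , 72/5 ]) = [  -  71, - 52,-23.32,  -  27/4,72/5 , 22,  44,  46] 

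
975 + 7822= 8797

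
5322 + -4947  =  375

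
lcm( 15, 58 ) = 870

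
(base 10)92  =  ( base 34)2o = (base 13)71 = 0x5C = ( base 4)1130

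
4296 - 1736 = 2560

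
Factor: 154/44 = 7/2=2^( - 1)*7^1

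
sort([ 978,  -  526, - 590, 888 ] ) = [  -  590,  -  526, 888, 978]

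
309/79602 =103/26534 = 0.00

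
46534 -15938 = 30596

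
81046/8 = 10130 + 3/4 = 10130.75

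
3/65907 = 1/21969 = 0.00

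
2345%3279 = 2345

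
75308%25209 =24890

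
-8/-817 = 8/817 = 0.01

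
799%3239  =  799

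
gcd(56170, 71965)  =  5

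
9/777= 3/259 = 0.01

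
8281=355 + 7926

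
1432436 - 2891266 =  -  1458830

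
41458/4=20729/2 = 10364.50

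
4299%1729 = 841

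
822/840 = 137/140  =  0.98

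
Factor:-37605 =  - 3^1*5^1 * 23^1*109^1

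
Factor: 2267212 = 2^2*37^1  *15319^1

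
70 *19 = 1330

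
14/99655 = 14/99655= 0.00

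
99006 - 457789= - 358783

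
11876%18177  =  11876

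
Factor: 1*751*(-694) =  - 521194 = - 2^1*347^1*751^1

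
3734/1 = 3734= 3734.00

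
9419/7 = 9419/7= 1345.57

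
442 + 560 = 1002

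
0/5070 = 0 = 0.00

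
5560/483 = 5560/483 = 11.51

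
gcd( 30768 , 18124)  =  4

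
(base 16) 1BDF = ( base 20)hgf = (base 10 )7135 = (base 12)4167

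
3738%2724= 1014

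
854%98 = 70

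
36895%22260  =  14635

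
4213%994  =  237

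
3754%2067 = 1687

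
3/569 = 3/569 = 0.01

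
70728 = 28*2526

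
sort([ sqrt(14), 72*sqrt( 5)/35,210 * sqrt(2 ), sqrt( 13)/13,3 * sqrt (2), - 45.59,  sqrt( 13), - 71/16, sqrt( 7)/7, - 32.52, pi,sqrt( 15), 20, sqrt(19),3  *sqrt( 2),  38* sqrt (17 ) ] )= [-45.59,-32.52,-71/16,  sqrt(13)/13, sqrt ( 7 )/7, pi, sqrt( 13), sqrt( 14),sqrt( 15) , 3*sqrt( 2 ), 3*sqrt( 2),sqrt( 19 ), 72*sqrt( 5)/35, 20, 38 *sqrt( 17), 210 * sqrt( 2) ]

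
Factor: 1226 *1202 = 1473652 = 2^2*601^1*613^1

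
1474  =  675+799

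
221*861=190281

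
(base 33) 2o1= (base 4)232123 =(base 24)53J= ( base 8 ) 5633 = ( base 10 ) 2971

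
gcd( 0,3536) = 3536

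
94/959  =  94/959 = 0.10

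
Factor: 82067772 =2^2 * 3^1*17^1* 23^1  *17491^1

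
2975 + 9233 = 12208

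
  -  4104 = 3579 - 7683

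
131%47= 37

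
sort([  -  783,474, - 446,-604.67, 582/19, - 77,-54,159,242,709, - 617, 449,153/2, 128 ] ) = [ - 783, - 617,  -  604.67,-446 ,-77, - 54, 582/19,153/2,128,  159, 242,449, 474, 709] 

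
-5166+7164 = 1998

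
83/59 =83/59 = 1.41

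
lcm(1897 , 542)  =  3794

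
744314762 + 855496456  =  1599811218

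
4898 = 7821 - 2923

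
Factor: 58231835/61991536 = 2^( - 4 ) * 5^1*59^( - 1)*97^( - 1) * 631^1*677^(  -  1 ) * 18457^1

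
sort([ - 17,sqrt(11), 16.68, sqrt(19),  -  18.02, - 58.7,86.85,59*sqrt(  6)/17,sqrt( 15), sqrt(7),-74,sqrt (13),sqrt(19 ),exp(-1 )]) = [-74, - 58.7, - 18.02, -17,exp( - 1), sqrt(7 ),sqrt(11),sqrt(13), sqrt(15),sqrt( 19 ),sqrt(19 ),59 * sqrt(6 ) /17,16.68 , 86.85]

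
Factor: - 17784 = -2^3*3^2*13^1 * 19^1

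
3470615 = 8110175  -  4639560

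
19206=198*97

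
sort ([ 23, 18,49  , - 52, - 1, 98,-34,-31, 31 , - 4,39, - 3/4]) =[ - 52, - 34, - 31,  -  4,-1, - 3/4, 18, 23, 31,39, 49, 98] 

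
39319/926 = 39319/926  =  42.46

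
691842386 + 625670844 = 1317513230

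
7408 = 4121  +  3287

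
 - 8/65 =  - 1 + 57/65 = - 0.12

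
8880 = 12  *740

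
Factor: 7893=3^2*877^1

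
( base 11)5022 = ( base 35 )5FT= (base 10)6679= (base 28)8ef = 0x1A17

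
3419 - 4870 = -1451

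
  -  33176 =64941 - 98117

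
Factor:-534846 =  - 2^1 * 3^1 * 13^1 * 6857^1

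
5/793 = 5/793 = 0.01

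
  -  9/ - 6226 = 9/6226 = 0.00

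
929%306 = 11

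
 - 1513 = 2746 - 4259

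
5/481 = 5/481= 0.01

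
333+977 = 1310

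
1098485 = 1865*589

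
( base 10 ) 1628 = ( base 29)1R4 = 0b11001011100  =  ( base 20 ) 418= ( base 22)380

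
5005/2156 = 2 + 9/28 = 2.32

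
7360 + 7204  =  14564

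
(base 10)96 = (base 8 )140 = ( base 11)88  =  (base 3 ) 10120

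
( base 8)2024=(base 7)3021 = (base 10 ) 1044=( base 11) 86A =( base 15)499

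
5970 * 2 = 11940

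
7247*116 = 840652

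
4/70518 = 2/35259 = 0.00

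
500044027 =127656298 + 372387729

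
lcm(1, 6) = 6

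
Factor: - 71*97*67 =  - 67^1*71^1*97^1 = - 461429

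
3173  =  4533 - 1360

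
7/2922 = 7/2922=0.00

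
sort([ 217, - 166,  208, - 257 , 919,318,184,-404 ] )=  [ - 404, -257,  -  166, 184, 208, 217,318, 919] 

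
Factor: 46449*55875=2595337875 = 3^3*5^3*13^1*149^1*397^1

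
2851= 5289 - 2438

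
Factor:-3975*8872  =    -  2^3 * 3^1*5^2*53^1*1109^1 = - 35266200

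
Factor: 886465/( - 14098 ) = - 2^(  -  1 )*5^1*7^(- 1)*17^1*19^( - 1)  *  53^( - 1)*10429^1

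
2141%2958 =2141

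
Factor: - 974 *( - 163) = 2^1*163^1 * 487^1 = 158762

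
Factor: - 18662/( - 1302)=43/3= 3^( - 1 )*43^1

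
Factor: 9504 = 2^5*3^3*11^1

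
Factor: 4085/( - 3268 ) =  - 2^ ( - 2) * 5^1 = - 5/4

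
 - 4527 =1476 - 6003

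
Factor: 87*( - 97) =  - 8439=- 3^1*29^1 * 97^1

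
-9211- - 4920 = -4291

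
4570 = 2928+1642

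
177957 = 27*6591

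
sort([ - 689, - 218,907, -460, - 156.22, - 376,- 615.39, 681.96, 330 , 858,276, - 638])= [ - 689,-638,-615.39, - 460, - 376,  -  218, - 156.22  ,  276 , 330,681.96, 858, 907]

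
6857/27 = 253 + 26/27 = 253.96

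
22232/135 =164 + 92/135 = 164.68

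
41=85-44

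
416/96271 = 416/96271= 0.00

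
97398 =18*5411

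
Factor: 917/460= 2^ ( - 2 )*5^( - 1) *7^1*23^(-1)*131^1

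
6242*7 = 43694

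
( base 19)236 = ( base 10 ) 785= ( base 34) n3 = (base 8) 1421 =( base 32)OH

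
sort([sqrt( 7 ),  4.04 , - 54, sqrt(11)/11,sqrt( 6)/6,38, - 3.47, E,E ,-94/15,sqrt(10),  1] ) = [-54, - 94/15,-3.47,  sqrt( 11 ) /11 , sqrt( 6)/6,1, sqrt(7 ) , E,E,sqrt(10 ), 4.04,38 ] 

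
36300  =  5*7260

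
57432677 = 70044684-12612007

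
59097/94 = 628 + 65/94 = 628.69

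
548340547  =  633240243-84899696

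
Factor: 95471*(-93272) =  - 8904771112= - 2^3*89^1*131^1*95471^1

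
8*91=728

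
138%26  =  8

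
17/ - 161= - 17/161 = - 0.11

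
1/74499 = 1/74499 = 0.00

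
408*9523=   3885384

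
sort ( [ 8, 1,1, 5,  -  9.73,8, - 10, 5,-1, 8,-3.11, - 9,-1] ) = [- 10 ,  -  9.73,-9,-3.11,-1, - 1, 1, 1 , 5, 5, 8,  8,8] 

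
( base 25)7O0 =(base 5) 124400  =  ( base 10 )4975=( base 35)425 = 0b1001101101111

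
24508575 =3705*6615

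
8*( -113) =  - 904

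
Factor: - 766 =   -  2^1*383^1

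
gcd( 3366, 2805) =561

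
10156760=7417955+2738805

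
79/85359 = 79/85359 =0.00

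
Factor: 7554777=3^1 * 2518259^1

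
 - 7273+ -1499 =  - 8772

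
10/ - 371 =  - 1+361/371=- 0.03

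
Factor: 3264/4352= 2^(-2)*3^1=3/4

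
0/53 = 0 = 0.00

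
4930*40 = 197200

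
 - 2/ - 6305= 2/6305 = 0.00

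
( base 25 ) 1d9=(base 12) 67b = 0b1110111111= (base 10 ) 959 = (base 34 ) s7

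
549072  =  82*6696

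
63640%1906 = 742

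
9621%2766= 1323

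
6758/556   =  3379/278  =  12.15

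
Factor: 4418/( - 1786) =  - 19^( - 1)*47^1 = - 47/19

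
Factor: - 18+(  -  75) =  - 3^1*31^1 = - 93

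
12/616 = 3/154= 0.02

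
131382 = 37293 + 94089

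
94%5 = 4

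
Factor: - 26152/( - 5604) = 2^1*3^( - 1)*7^1 = 14/3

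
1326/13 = 102 = 102.00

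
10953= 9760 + 1193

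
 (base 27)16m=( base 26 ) 193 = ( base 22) 1jb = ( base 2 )1110010001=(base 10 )913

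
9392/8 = 1174 = 1174.00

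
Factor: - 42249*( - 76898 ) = 2^1*3^1*14083^1*38449^1 = 3248863602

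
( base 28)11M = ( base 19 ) 25H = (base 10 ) 834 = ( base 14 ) 438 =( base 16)342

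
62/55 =1+7/55 =1.13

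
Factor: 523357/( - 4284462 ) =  - 2^( - 1 )*3^( - 1)*7^( - 2 )*13^( -1)*19^( - 1 )*59^ ( - 1 )*523357^1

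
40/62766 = 20/31383=0.00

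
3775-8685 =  - 4910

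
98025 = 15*6535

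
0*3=0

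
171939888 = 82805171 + 89134717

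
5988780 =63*95060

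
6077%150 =77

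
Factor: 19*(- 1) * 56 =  - 1064 = - 2^3*7^1*19^1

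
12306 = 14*879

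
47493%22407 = 2679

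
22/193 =22/193 = 0.11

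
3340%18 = 10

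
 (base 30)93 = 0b100010001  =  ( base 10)273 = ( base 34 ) 81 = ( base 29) 9C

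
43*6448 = 277264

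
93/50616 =31/16872 = 0.00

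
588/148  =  3 + 36/37=3.97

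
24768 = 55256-30488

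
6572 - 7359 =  - 787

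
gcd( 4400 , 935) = 55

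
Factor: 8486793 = 3^2  *7^1*23^1 * 5857^1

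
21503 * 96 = 2064288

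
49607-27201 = 22406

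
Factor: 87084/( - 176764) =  - 369/749 = - 3^2 * 7^(-1)*41^1*107^( - 1 )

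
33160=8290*4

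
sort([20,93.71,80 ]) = [20,80, 93.71]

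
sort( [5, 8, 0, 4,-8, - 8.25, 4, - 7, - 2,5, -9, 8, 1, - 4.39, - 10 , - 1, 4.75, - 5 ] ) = [ - 10 , - 9, - 8.25, - 8,-7, - 5,-4.39,-2,-1, 0, 1, 4, 4 , 4.75 , 5, 5 , 8,8 ]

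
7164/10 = 3582/5 = 716.40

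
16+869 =885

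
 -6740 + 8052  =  1312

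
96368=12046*8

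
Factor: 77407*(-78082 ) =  - 6044093374=   - 2^1*11^1*31^1*227^1*39041^1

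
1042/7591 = 1042/7591 = 0.14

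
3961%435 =46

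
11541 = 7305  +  4236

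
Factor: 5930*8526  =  50559180 = 2^2*3^1*5^1*7^2*  29^1*593^1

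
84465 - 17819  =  66646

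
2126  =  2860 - 734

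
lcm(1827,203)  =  1827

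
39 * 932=36348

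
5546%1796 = 158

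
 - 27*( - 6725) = 181575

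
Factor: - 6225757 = -17^1*366221^1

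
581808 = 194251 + 387557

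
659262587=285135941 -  - 374126646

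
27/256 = 27/256  =  0.11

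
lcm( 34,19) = 646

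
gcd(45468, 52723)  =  1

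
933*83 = 77439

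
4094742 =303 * 13514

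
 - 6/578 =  - 3/289  =  - 0.01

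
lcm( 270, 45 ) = 270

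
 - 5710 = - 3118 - 2592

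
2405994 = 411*5854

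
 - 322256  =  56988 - 379244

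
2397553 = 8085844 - 5688291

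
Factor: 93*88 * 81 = 2^3*3^5*11^1*31^1 = 662904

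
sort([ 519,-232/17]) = [-232/17, 519]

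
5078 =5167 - 89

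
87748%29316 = 29116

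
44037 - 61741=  - 17704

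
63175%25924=11327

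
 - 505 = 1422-1927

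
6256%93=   25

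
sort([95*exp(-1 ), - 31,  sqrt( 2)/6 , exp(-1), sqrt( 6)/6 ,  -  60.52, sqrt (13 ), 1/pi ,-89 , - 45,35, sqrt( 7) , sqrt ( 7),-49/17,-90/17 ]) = [ - 89 , - 60.52,-45,-31,-90/17,  -  49/17,  sqrt(2) /6,1/pi, exp( - 1 ),  sqrt ( 6)/6, sqrt (7),sqrt(7),sqrt( 13), 95*exp( -1), 35]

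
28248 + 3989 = 32237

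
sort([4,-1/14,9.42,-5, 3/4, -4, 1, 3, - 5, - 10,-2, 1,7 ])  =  [ -10,-5,-5,-4 , - 2, - 1/14,3/4, 1,  1,3, 4, 7, 9.42 ] 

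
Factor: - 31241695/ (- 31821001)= 5^1*59^( - 1)*1481^1 * 4219^1*539339^( - 1 )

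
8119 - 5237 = 2882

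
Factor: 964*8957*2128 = 18374318144 = 2^6*7^1*13^2*19^1 *53^1*241^1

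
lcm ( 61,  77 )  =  4697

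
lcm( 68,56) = 952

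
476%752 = 476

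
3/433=3/433 = 0.01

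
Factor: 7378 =2^1*7^1*17^1*31^1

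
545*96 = 52320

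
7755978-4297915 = 3458063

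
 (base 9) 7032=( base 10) 5132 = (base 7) 20651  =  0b1010000001100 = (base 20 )cgc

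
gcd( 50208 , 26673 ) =1569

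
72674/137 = 530 + 64/137 = 530.47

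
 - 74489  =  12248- 86737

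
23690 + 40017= 63707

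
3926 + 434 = 4360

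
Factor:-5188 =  - 2^2*1297^1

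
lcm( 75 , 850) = 2550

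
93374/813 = 93374/813=114.85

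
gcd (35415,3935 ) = 3935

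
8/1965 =8/1965 = 0.00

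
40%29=11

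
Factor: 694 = 2^1 * 347^1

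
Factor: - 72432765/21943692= - 2^( - 2)*3^1  *  5^1 * 41^( - 1 )  *563^1*953^1 * 14867^( - 1) = - 8048085/2438188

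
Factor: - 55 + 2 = -53 = - 53^1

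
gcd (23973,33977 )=61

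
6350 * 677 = 4298950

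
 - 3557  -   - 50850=47293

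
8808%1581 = 903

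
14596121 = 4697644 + 9898477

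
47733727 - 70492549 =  - 22758822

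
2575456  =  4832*533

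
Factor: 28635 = 3^1*5^1*23^1 * 83^1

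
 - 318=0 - 318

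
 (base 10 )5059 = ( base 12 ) 2B17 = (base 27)6pa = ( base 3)20221101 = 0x13C3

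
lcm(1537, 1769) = 93757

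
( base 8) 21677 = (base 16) 23bf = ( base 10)9151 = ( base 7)35452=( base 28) bin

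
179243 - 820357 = - 641114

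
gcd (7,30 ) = 1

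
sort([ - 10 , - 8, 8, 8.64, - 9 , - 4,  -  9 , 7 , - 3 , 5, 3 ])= [-10, - 9, - 9, - 8 , - 4,-3 , 3 , 5 , 7, 8, 8.64 ]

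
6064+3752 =9816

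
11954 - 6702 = 5252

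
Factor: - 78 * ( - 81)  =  6318 =2^1*3^5*13^1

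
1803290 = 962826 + 840464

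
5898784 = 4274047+1624737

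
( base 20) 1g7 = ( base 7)2056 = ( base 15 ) 337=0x2d7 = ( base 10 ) 727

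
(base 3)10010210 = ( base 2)100011110001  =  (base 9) 3123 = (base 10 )2289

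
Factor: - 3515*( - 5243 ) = 18429145 = 5^1*7^2* 19^1* 37^1*107^1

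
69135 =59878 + 9257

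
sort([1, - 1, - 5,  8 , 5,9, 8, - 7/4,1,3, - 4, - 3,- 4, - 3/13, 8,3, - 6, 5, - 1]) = [ - 6, - 5, - 4,-4, - 3,-7/4, - 1,-1, - 3/13, 1,1,3,3, 5 , 5,8,8,8,9 ] 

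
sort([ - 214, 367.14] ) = [ -214, 367.14]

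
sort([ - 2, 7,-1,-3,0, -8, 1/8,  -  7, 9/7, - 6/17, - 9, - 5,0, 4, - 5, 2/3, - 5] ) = [ - 9 , - 8, - 7, - 5, - 5,-5,-3, - 2, - 1, - 6/17, 0, 0, 1/8,2/3,9/7,4, 7 ]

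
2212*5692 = 12590704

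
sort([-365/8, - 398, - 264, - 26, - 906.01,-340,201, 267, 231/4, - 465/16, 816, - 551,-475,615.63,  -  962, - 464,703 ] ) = [  -  962, - 906.01 , - 551 , - 475,-464 , - 398,  -  340, -264 , - 365/8, - 465/16,-26, 231/4 , 201 , 267, 615.63, 703, 816 ] 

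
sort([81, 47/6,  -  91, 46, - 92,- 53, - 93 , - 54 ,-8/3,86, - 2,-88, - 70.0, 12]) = [-93,-92,-91, - 88, - 70.0,-54 , - 53, - 8/3,  -  2, 47/6,12 , 46, 81, 86 ] 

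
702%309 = 84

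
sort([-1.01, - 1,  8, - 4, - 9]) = [ - 9, - 4, - 1.01,- 1 , 8]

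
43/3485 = 43/3485 = 0.01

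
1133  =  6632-5499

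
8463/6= 1410 + 1/2 = 1410.50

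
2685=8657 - 5972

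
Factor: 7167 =3^1*2389^1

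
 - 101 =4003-4104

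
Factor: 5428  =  2^2*23^1*59^1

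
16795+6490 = 23285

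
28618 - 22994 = 5624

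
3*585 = 1755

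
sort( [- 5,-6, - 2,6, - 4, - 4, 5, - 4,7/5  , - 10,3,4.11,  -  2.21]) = [ - 10, - 6 , - 5, - 4, - 4, - 4, - 2.21 , - 2, 7/5, 3,4.11,5,  6] 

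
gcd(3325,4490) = 5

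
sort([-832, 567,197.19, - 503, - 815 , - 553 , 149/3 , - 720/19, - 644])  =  [ - 832, - 815, - 644, - 553, - 503, - 720/19, 149/3, 197.19,567]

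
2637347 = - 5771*( - 457 ) 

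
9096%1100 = 296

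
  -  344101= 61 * ( -5641 ) 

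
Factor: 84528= 2^4*3^2*587^1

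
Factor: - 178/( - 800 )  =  2^(- 4)*5^( - 2)*89^1= 89/400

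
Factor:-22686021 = -3^3*840223^1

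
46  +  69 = 115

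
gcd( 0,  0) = 0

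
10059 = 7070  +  2989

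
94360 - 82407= 11953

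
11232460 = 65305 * 172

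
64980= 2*32490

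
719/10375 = 719/10375  =  0.07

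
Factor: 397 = 397^1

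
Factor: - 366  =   - 2^1*3^1*61^1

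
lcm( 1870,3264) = 179520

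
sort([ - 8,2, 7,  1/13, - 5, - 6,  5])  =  [ - 8 ,-6, - 5,1/13,2,5,7 ]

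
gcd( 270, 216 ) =54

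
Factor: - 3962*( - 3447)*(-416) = -5681317824 =- 2^6  *3^2 * 7^1 *13^1* 283^1 * 383^1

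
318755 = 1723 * 185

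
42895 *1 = 42895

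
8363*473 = 3955699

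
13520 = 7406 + 6114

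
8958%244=174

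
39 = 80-41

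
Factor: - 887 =  -  887^1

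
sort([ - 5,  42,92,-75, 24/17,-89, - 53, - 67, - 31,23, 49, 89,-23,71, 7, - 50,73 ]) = [ - 89, - 75, - 67, - 53, - 50,  -  31,-23, - 5,24/17, 7  ,  23,42,49,71, 73,89,  92] 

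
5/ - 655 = -1 + 130/131 = - 0.01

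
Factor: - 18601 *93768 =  - 2^3*3^1 *11^1*19^1*89^1*3907^1 = - 1744178568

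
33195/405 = 81 + 26/27  =  81.96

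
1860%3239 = 1860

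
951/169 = 5 + 106/169 = 5.63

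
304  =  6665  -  6361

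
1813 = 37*49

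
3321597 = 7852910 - 4531313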